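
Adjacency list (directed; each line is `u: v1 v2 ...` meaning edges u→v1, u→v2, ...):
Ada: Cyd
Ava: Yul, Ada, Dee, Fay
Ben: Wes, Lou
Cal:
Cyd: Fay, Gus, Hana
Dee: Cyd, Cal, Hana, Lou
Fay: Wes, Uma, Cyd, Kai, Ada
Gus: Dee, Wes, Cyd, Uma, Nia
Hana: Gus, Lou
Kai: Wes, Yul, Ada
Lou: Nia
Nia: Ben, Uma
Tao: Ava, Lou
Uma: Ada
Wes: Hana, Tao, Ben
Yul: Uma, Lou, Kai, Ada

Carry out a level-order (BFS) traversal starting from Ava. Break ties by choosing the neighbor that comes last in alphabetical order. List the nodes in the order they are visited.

Visit Ava; enqueue Yul, Fay, Dee, Ada → queue [Yul, Fay, Dee, Ada]
Visit Yul; enqueue Uma, Lou, Kai → queue [Fay, Dee, Ada, Uma, Lou, Kai]
Visit Fay; enqueue Wes, Cyd → queue [Dee, Ada, Uma, Lou, Kai, Wes, Cyd]
Visit Dee; enqueue Hana, Cal → queue [Ada, Uma, Lou, Kai, Wes, Cyd, Hana, Cal]
Visit Ada → queue [Uma, Lou, Kai, Wes, Cyd, Hana, Cal]
Visit Uma → queue [Lou, Kai, Wes, Cyd, Hana, Cal]
Visit Lou; enqueue Nia → queue [Kai, Wes, Cyd, Hana, Cal, Nia]
Visit Kai → queue [Wes, Cyd, Hana, Cal, Nia]
Visit Wes; enqueue Tao, Ben → queue [Cyd, Hana, Cal, Nia, Tao, Ben]
Visit Cyd; enqueue Gus → queue [Hana, Cal, Nia, Tao, Ben, Gus]
Visit Hana → queue [Cal, Nia, Tao, Ben, Gus]
Visit Cal → queue [Nia, Tao, Ben, Gus]
Visit Nia → queue [Tao, Ben, Gus]
Visit Tao → queue [Ben, Gus]
Visit Ben → queue [Gus]
Visit Gus → queue []

Ava Yul Fay Dee Ada Uma Lou Kai Wes Cyd Hana Cal Nia Tao Ben Gus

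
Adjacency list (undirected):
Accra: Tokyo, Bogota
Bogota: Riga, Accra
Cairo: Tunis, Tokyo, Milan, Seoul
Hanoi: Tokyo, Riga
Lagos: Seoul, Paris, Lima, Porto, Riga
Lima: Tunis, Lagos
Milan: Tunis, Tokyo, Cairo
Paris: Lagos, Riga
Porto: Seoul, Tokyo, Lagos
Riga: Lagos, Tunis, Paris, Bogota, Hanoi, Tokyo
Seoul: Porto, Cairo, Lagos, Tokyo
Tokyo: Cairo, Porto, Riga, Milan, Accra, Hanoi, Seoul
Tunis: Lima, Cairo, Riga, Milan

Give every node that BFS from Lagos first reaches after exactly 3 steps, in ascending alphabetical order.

Accra, Milan

Level 0: Lagos
Level 1: Lima, Paris, Porto, Riga, Seoul
Level 2: Bogota, Cairo, Hanoi, Tokyo, Tunis
Level 3: Accra, Milan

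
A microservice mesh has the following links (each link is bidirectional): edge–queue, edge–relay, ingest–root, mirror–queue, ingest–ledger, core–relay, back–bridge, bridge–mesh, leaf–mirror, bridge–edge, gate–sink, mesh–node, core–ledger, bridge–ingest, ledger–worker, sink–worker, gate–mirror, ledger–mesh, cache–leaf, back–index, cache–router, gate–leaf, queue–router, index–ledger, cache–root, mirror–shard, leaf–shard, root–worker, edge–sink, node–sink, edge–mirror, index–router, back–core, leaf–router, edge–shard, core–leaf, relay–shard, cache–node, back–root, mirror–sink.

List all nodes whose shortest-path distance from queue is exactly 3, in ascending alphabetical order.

Level 0: queue
Level 1: edge, mirror, router
Level 2: bridge, cache, gate, index, leaf, relay, shard, sink
Level 3: back, core, ingest, ledger, mesh, node, root, worker

back, core, ingest, ledger, mesh, node, root, worker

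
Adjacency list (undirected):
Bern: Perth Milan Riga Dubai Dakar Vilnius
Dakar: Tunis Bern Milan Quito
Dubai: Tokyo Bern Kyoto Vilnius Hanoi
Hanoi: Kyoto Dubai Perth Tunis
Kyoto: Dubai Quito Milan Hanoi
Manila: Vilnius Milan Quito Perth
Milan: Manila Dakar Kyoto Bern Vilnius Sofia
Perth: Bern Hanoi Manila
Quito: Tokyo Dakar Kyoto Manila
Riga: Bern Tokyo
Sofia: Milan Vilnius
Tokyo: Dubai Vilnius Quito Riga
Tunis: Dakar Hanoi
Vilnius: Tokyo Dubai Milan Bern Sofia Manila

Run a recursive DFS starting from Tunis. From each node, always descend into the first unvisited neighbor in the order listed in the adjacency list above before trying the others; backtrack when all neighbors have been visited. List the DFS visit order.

Visit Tunis
Tunis → Dakar
Dakar → Bern
Bern → Perth
Perth → Hanoi
Hanoi → Kyoto
Kyoto → Dubai
Dubai → Tokyo
Tokyo → Vilnius
Vilnius → Milan
Milan → Manila
Manila → Quito
Milan → Sofia
Tokyo → Riga

Tunis, Dakar, Bern, Perth, Hanoi, Kyoto, Dubai, Tokyo, Vilnius, Milan, Manila, Quito, Sofia, Riga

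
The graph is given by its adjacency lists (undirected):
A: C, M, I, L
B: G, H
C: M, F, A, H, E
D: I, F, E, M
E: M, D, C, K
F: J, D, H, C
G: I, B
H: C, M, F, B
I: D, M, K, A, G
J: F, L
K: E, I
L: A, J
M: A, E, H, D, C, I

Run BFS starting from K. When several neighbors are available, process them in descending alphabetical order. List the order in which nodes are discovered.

K, I, E, M, G, D, A, C, H, B, F, L, J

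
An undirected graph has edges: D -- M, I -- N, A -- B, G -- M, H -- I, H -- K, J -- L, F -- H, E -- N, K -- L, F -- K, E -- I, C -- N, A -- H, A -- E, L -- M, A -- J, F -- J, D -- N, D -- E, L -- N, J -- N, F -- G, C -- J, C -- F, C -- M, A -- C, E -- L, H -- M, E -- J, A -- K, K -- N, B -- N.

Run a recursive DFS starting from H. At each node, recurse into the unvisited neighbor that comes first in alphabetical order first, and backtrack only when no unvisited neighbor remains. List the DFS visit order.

Visit H
H → A
A → B
B → N
N → C
C → F
F → G
G → M
M → D
D → E
E → I
E → J
J → L
L → K

H, A, B, N, C, F, G, M, D, E, I, J, L, K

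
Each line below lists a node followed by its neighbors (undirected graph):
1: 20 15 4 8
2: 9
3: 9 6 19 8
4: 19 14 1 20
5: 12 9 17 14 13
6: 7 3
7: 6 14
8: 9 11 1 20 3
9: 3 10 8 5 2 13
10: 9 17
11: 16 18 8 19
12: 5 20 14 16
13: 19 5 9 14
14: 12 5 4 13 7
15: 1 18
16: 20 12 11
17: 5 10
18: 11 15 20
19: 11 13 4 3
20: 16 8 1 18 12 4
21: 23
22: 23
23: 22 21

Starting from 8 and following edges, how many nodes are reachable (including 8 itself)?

BFS from 8 visits: 8, 9, 11, 1, 20, 3, 10, 5, 2, 13, 16, 18, 19, 15, 4, 12, 6, 17, 14, 7
Reachable nodes: 20 of 23 total.

20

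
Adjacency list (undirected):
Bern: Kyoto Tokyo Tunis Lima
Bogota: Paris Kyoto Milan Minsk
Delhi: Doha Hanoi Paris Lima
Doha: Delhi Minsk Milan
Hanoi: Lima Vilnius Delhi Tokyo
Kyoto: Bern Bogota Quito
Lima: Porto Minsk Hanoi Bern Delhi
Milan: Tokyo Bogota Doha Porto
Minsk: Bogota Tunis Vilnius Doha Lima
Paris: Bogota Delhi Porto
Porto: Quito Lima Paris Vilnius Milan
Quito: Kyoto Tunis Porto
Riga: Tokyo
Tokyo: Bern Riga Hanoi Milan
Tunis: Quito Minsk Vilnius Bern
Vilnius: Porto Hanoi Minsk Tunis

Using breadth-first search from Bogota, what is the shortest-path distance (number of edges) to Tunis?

Level 0: Bogota
Level 1: Kyoto, Milan, Minsk, Paris
Level 2: Bern, Delhi, Doha, Lima, Porto, Quito, Tokyo, Tunis, Vilnius
Level 3: Hanoi, Riga
Tunis first appears at level 2.

2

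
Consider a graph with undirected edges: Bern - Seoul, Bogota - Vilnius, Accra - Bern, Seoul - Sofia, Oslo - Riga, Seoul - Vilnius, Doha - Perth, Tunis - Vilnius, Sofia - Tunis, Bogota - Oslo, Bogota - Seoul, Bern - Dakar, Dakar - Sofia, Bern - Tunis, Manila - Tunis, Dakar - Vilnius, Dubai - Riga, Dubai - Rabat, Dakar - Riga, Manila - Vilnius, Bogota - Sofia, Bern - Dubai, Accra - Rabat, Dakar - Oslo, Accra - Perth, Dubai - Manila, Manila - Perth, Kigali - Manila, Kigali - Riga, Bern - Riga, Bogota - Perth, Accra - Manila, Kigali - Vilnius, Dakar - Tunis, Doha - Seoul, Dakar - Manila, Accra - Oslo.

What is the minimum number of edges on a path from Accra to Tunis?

2

Level 0: Accra
Level 1: Bern, Manila, Oslo, Perth, Rabat
Level 2: Bogota, Dakar, Doha, Dubai, Kigali, Riga, Seoul, Tunis, Vilnius
Level 3: Sofia
Tunis first appears at level 2.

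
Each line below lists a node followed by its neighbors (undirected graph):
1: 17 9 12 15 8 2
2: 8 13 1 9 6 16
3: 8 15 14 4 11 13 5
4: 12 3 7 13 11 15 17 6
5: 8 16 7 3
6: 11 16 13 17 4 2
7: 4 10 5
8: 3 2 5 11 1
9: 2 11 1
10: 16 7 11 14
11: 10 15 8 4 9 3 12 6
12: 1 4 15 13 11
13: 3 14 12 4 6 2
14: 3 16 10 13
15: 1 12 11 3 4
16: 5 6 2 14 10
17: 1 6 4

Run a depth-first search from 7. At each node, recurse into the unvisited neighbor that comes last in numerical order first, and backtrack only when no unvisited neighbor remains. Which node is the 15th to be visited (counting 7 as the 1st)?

Visit 7
7 → 10
10 → 16
16 → 14
14 → 13
13 → 12
12 → 15
15 → 11
11 → 9
9 → 2
2 → 8
8 → 5
5 → 3
3 → 4
4 → 17
17 → 6
17 → 1

Visit order: 7, 10, 16, 14, 13, 12, 15, 11, 9, 2, 8, 5, 3, 4, 17, 6, 1

17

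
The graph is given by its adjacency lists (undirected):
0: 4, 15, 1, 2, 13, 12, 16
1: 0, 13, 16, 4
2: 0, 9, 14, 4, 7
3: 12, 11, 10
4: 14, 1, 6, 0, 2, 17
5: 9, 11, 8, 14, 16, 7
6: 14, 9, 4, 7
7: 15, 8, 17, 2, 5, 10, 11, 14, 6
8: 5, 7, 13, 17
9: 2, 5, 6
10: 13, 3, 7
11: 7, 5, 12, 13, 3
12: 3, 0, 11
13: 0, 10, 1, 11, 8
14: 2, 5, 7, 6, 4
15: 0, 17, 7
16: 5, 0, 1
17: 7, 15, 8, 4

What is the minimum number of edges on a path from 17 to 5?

2

Level 0: 17
Level 1: 4, 7, 8, 15
Level 2: 0, 1, 2, 5, 6, 10, 11, 13, 14
Level 3: 3, 9, 12, 16
5 first appears at level 2.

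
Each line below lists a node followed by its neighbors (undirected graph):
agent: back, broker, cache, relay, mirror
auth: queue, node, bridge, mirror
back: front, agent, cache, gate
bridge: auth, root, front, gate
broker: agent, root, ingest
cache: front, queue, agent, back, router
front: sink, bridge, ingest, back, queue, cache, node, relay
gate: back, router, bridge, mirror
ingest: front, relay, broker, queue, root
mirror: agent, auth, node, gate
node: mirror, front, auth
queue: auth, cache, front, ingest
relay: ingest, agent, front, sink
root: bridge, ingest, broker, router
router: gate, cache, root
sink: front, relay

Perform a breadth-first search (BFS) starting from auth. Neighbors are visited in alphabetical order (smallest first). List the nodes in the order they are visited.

auth bridge mirror node queue front gate root agent cache ingest back relay sink router broker

Visit auth; enqueue bridge, mirror, node, queue → queue [bridge, mirror, node, queue]
Visit bridge; enqueue front, gate, root → queue [mirror, node, queue, front, gate, root]
Visit mirror; enqueue agent → queue [node, queue, front, gate, root, agent]
Visit node → queue [queue, front, gate, root, agent]
Visit queue; enqueue cache, ingest → queue [front, gate, root, agent, cache, ingest]
Visit front; enqueue back, relay, sink → queue [gate, root, agent, cache, ingest, back, relay, sink]
Visit gate; enqueue router → queue [root, agent, cache, ingest, back, relay, sink, router]
Visit root; enqueue broker → queue [agent, cache, ingest, back, relay, sink, router, broker]
Visit agent → queue [cache, ingest, back, relay, sink, router, broker]
Visit cache → queue [ingest, back, relay, sink, router, broker]
Visit ingest → queue [back, relay, sink, router, broker]
Visit back → queue [relay, sink, router, broker]
Visit relay → queue [sink, router, broker]
Visit sink → queue [router, broker]
Visit router → queue [broker]
Visit broker → queue []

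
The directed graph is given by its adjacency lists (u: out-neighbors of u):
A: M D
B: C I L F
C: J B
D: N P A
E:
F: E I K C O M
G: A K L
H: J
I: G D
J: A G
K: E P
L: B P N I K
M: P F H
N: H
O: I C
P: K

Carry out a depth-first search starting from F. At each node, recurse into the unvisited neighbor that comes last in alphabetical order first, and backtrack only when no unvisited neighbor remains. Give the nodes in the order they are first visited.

Visit F
F → O
O → I
I → G
G → L
L → P
P → K
K → E
L → N
N → H
H → J
J → A
A → M
A → D
L → B
B → C

F → O → I → G → L → P → K → E → N → H → J → A → M → D → B → C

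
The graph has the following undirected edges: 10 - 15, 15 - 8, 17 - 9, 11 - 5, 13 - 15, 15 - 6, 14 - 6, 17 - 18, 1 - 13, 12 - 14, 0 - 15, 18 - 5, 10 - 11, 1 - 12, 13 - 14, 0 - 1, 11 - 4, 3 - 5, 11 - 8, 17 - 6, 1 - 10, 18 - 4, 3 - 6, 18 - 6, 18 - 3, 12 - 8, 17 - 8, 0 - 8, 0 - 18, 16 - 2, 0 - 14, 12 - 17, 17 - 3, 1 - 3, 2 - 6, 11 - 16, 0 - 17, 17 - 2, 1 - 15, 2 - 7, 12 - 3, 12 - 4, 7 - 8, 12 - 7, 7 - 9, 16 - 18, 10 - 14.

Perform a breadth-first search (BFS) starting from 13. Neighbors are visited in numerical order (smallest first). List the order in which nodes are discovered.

Visit 13; enqueue 1, 14, 15 → queue [1, 14, 15]
Visit 1; enqueue 0, 3, 10, 12 → queue [14, 15, 0, 3, 10, 12]
Visit 14; enqueue 6 → queue [15, 0, 3, 10, 12, 6]
Visit 15; enqueue 8 → queue [0, 3, 10, 12, 6, 8]
Visit 0; enqueue 17, 18 → queue [3, 10, 12, 6, 8, 17, 18]
Visit 3; enqueue 5 → queue [10, 12, 6, 8, 17, 18, 5]
Visit 10; enqueue 11 → queue [12, 6, 8, 17, 18, 5, 11]
Visit 12; enqueue 4, 7 → queue [6, 8, 17, 18, 5, 11, 4, 7]
Visit 6; enqueue 2 → queue [8, 17, 18, 5, 11, 4, 7, 2]
Visit 8 → queue [17, 18, 5, 11, 4, 7, 2]
Visit 17; enqueue 9 → queue [18, 5, 11, 4, 7, 2, 9]
Visit 18; enqueue 16 → queue [5, 11, 4, 7, 2, 9, 16]
Visit 5 → queue [11, 4, 7, 2, 9, 16]
Visit 11 → queue [4, 7, 2, 9, 16]
Visit 4 → queue [7, 2, 9, 16]
Visit 7 → queue [2, 9, 16]
Visit 2 → queue [9, 16]
Visit 9 → queue [16]
Visit 16 → queue []

13 → 1 → 14 → 15 → 0 → 3 → 10 → 12 → 6 → 8 → 17 → 18 → 5 → 11 → 4 → 7 → 2 → 9 → 16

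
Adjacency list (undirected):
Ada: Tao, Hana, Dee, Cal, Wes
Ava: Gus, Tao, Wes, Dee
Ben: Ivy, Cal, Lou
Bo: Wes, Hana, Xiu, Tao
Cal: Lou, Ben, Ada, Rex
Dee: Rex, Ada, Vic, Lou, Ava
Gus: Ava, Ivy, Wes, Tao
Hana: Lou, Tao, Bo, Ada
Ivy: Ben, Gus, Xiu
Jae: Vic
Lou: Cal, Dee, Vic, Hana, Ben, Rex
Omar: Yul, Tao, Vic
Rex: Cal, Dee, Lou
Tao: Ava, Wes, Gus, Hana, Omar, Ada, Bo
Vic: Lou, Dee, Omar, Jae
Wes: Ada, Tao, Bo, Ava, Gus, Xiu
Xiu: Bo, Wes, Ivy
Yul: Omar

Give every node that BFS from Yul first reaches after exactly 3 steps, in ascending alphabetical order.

Ada, Ava, Bo, Dee, Gus, Hana, Jae, Lou, Wes

Level 0: Yul
Level 1: Omar
Level 2: Tao, Vic
Level 3: Ada, Ava, Bo, Dee, Gus, Hana, Jae, Lou, Wes
Level 4: Ben, Cal, Ivy, Rex, Xiu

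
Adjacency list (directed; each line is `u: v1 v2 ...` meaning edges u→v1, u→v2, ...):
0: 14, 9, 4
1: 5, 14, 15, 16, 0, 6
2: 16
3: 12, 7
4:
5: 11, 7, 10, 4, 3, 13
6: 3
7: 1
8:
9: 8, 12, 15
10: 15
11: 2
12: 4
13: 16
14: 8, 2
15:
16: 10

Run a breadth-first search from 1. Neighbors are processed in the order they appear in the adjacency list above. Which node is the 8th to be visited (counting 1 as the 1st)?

Visit 1; enqueue 5, 14, 15, 16, 0, 6 → queue [5, 14, 15, 16, 0, 6]
Visit 5; enqueue 11, 7, 10, 4, 3, 13 → queue [14, 15, 16, 0, 6, 11, 7, 10, 4, 3, 13]
Visit 14; enqueue 8, 2 → queue [15, 16, 0, 6, 11, 7, 10, 4, 3, 13, 8, 2]
Visit 15 → queue [16, 0, 6, 11, 7, 10, 4, 3, 13, 8, 2]
Visit 16 → queue [0, 6, 11, 7, 10, 4, 3, 13, 8, 2]
Visit 0; enqueue 9 → queue [6, 11, 7, 10, 4, 3, 13, 8, 2, 9]
Visit 6 → queue [11, 7, 10, 4, 3, 13, 8, 2, 9]
Visit 11 → queue [7, 10, 4, 3, 13, 8, 2, 9]
Visit 7 → queue [10, 4, 3, 13, 8, 2, 9]
Visit 10 → queue [4, 3, 13, 8, 2, 9]
Visit 4 → queue [3, 13, 8, 2, 9]
Visit 3; enqueue 12 → queue [13, 8, 2, 9, 12]
Visit 13 → queue [8, 2, 9, 12]
Visit 8 → queue [2, 9, 12]
Visit 2 → queue [9, 12]
Visit 9 → queue [12]
Visit 12 → queue []

Visit order: 1, 5, 14, 15, 16, 0, 6, 11, 7, 10, 4, 3, 13, 8, 2, 9, 12

11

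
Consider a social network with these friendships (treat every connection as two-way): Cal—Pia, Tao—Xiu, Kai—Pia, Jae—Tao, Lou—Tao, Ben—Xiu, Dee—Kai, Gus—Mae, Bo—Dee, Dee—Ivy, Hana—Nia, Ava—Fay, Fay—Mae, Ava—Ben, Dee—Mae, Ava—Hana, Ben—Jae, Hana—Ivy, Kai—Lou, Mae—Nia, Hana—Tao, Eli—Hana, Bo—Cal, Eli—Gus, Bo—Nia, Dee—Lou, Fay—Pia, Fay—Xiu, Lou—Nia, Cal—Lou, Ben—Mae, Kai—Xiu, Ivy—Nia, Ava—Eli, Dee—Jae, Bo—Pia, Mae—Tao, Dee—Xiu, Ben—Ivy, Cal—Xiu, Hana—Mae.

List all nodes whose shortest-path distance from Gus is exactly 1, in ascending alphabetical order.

Eli, Mae

Level 0: Gus
Level 1: Eli, Mae
Level 2: Ava, Ben, Dee, Fay, Hana, Nia, Tao
Level 3: Bo, Ivy, Jae, Kai, Lou, Pia, Xiu
Level 4: Cal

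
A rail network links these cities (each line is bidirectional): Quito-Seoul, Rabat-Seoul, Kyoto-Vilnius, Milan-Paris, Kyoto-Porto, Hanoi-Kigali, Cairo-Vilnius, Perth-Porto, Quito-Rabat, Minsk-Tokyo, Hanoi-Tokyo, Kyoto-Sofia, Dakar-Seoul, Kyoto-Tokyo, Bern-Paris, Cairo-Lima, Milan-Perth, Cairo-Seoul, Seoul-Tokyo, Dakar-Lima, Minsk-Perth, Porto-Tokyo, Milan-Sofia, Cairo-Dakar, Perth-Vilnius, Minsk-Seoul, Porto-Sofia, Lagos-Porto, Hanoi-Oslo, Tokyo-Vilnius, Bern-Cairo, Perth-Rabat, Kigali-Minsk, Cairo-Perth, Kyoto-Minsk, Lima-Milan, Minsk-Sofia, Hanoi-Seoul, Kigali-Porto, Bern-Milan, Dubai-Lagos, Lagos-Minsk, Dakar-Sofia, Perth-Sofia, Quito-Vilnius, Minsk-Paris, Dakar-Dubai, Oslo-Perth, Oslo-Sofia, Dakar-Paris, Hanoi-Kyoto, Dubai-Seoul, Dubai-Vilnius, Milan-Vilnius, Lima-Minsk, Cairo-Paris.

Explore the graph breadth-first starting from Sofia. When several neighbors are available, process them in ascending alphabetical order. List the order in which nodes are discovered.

Sofia, Dakar, Kyoto, Milan, Minsk, Oslo, Perth, Porto, Cairo, Dubai, Lima, Paris, Seoul, Hanoi, Tokyo, Vilnius, Bern, Kigali, Lagos, Rabat, Quito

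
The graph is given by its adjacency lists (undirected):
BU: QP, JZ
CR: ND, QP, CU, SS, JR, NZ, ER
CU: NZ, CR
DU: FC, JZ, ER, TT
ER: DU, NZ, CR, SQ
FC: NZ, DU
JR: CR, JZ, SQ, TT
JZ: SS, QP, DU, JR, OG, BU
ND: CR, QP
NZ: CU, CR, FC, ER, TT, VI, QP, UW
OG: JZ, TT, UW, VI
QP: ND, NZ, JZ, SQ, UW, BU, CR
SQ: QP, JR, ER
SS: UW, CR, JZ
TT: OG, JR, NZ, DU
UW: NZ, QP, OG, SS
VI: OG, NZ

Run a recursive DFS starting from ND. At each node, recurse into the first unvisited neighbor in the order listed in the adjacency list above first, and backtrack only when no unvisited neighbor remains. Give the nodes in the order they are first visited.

ND, CR, QP, NZ, CU, FC, DU, JZ, SS, UW, OG, TT, JR, SQ, ER, VI, BU

Visit ND
ND → CR
CR → QP
QP → NZ
NZ → CU
NZ → FC
FC → DU
DU → JZ
JZ → SS
SS → UW
UW → OG
OG → TT
TT → JR
JR → SQ
SQ → ER
OG → VI
JZ → BU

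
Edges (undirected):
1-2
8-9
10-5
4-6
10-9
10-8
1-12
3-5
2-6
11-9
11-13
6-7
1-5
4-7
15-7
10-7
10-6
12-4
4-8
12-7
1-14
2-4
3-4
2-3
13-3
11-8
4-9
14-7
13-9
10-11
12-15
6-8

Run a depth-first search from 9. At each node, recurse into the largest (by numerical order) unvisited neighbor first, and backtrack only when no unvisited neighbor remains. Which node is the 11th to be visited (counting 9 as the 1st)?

3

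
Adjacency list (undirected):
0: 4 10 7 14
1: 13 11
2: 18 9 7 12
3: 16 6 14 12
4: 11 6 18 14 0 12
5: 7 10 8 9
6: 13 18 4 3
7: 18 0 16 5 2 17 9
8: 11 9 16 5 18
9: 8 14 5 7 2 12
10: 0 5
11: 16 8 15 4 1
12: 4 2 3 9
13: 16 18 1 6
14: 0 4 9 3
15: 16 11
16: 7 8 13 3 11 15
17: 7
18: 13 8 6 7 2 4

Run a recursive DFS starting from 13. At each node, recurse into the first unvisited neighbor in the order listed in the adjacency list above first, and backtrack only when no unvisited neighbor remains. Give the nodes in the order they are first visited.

Visit 13
13 → 16
16 → 7
7 → 18
18 → 8
8 → 11
11 → 15
11 → 4
4 → 6
6 → 3
3 → 14
14 → 0
0 → 10
10 → 5
5 → 9
9 → 2
2 → 12
11 → 1
7 → 17

13 → 16 → 7 → 18 → 8 → 11 → 15 → 4 → 6 → 3 → 14 → 0 → 10 → 5 → 9 → 2 → 12 → 1 → 17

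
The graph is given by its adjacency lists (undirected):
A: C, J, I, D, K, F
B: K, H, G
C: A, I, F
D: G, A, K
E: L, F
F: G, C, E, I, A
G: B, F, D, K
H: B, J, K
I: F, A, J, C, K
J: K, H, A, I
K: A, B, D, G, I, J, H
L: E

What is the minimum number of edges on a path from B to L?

Level 0: B
Level 1: G, H, K
Level 2: A, D, F, I, J
Level 3: C, E
Level 4: L
L first appears at level 4.

4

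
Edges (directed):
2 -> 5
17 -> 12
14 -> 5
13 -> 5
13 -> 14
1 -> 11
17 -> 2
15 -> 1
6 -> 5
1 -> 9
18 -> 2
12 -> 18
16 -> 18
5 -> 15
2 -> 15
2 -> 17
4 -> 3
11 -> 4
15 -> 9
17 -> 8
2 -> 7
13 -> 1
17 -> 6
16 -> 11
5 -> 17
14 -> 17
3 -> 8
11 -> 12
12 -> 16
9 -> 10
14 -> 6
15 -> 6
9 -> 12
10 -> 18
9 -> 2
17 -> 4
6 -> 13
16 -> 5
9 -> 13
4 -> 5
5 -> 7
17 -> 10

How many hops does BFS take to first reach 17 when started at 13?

2

Level 0: 13
Level 1: 1, 5, 14
Level 2: 6, 7, 9, 11, 15, 17
Level 3: 2, 4, 8, 10, 12
Level 4: 3, 16, 18
17 first appears at level 2.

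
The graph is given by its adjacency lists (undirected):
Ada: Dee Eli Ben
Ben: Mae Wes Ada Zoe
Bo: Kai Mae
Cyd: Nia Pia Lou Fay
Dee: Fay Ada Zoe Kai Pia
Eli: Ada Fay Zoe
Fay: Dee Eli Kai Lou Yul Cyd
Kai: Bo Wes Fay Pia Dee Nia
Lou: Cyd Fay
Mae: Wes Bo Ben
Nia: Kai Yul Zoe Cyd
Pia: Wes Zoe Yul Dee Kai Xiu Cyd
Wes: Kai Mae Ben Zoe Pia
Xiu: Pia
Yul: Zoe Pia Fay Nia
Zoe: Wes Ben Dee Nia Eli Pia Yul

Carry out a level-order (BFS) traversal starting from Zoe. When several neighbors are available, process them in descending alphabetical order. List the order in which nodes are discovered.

Visit Zoe; enqueue Yul, Wes, Pia, Nia, Eli, Dee, Ben → queue [Yul, Wes, Pia, Nia, Eli, Dee, Ben]
Visit Yul; enqueue Fay → queue [Wes, Pia, Nia, Eli, Dee, Ben, Fay]
Visit Wes; enqueue Mae, Kai → queue [Pia, Nia, Eli, Dee, Ben, Fay, Mae, Kai]
Visit Pia; enqueue Xiu, Cyd → queue [Nia, Eli, Dee, Ben, Fay, Mae, Kai, Xiu, Cyd]
Visit Nia → queue [Eli, Dee, Ben, Fay, Mae, Kai, Xiu, Cyd]
Visit Eli; enqueue Ada → queue [Dee, Ben, Fay, Mae, Kai, Xiu, Cyd, Ada]
Visit Dee → queue [Ben, Fay, Mae, Kai, Xiu, Cyd, Ada]
Visit Ben → queue [Fay, Mae, Kai, Xiu, Cyd, Ada]
Visit Fay; enqueue Lou → queue [Mae, Kai, Xiu, Cyd, Ada, Lou]
Visit Mae; enqueue Bo → queue [Kai, Xiu, Cyd, Ada, Lou, Bo]
Visit Kai → queue [Xiu, Cyd, Ada, Lou, Bo]
Visit Xiu → queue [Cyd, Ada, Lou, Bo]
Visit Cyd → queue [Ada, Lou, Bo]
Visit Ada → queue [Lou, Bo]
Visit Lou → queue [Bo]
Visit Bo → queue []

Zoe, Yul, Wes, Pia, Nia, Eli, Dee, Ben, Fay, Mae, Kai, Xiu, Cyd, Ada, Lou, Bo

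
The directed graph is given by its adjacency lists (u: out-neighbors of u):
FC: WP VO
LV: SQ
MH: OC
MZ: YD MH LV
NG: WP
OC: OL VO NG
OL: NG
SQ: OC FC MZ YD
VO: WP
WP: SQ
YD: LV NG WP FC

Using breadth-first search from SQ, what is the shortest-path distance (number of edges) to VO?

2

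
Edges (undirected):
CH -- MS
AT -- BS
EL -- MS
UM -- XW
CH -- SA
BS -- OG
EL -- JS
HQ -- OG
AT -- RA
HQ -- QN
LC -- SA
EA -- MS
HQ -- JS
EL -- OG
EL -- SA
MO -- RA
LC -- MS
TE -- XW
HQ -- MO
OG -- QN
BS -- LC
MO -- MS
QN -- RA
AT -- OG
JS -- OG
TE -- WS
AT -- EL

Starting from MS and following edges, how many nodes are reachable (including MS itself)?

14

BFS from MS visits: MS, MO, LC, EL, EA, CH, RA, HQ, SA, BS, OG, JS, AT, QN
Reachable nodes: 14 of 18 total.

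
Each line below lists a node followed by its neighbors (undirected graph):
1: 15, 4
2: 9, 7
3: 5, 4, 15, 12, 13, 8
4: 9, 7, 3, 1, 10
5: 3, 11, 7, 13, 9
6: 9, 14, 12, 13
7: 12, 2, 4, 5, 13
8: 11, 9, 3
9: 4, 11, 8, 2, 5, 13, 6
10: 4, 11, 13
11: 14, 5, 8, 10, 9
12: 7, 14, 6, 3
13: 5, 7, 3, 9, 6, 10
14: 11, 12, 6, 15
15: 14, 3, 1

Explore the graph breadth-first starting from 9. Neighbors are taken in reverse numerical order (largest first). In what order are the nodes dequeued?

Visit 9; enqueue 13, 11, 8, 6, 5, 4, 2 → queue [13, 11, 8, 6, 5, 4, 2]
Visit 13; enqueue 10, 7, 3 → queue [11, 8, 6, 5, 4, 2, 10, 7, 3]
Visit 11; enqueue 14 → queue [8, 6, 5, 4, 2, 10, 7, 3, 14]
Visit 8 → queue [6, 5, 4, 2, 10, 7, 3, 14]
Visit 6; enqueue 12 → queue [5, 4, 2, 10, 7, 3, 14, 12]
Visit 5 → queue [4, 2, 10, 7, 3, 14, 12]
Visit 4; enqueue 1 → queue [2, 10, 7, 3, 14, 12, 1]
Visit 2 → queue [10, 7, 3, 14, 12, 1]
Visit 10 → queue [7, 3, 14, 12, 1]
Visit 7 → queue [3, 14, 12, 1]
Visit 3; enqueue 15 → queue [14, 12, 1, 15]
Visit 14 → queue [12, 1, 15]
Visit 12 → queue [1, 15]
Visit 1 → queue [15]
Visit 15 → queue []

9, 13, 11, 8, 6, 5, 4, 2, 10, 7, 3, 14, 12, 1, 15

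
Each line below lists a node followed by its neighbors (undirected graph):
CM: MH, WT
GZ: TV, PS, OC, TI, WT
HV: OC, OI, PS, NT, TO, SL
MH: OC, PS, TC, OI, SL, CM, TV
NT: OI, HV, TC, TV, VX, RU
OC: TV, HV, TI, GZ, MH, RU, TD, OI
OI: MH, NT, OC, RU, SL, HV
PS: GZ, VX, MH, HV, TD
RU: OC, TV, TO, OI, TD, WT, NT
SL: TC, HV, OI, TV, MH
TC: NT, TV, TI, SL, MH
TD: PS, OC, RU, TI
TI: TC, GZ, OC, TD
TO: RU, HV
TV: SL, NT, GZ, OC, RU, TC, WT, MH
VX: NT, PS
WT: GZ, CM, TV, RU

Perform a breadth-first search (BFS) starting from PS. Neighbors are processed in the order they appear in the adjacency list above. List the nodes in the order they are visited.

PS, GZ, VX, MH, HV, TD, TV, OC, TI, WT, NT, TC, OI, SL, CM, TO, RU

Visit PS; enqueue GZ, VX, MH, HV, TD → queue [GZ, VX, MH, HV, TD]
Visit GZ; enqueue TV, OC, TI, WT → queue [VX, MH, HV, TD, TV, OC, TI, WT]
Visit VX; enqueue NT → queue [MH, HV, TD, TV, OC, TI, WT, NT]
Visit MH; enqueue TC, OI, SL, CM → queue [HV, TD, TV, OC, TI, WT, NT, TC, OI, SL, CM]
Visit HV; enqueue TO → queue [TD, TV, OC, TI, WT, NT, TC, OI, SL, CM, TO]
Visit TD; enqueue RU → queue [TV, OC, TI, WT, NT, TC, OI, SL, CM, TO, RU]
Visit TV → queue [OC, TI, WT, NT, TC, OI, SL, CM, TO, RU]
Visit OC → queue [TI, WT, NT, TC, OI, SL, CM, TO, RU]
Visit TI → queue [WT, NT, TC, OI, SL, CM, TO, RU]
Visit WT → queue [NT, TC, OI, SL, CM, TO, RU]
Visit NT → queue [TC, OI, SL, CM, TO, RU]
Visit TC → queue [OI, SL, CM, TO, RU]
Visit OI → queue [SL, CM, TO, RU]
Visit SL → queue [CM, TO, RU]
Visit CM → queue [TO, RU]
Visit TO → queue [RU]
Visit RU → queue []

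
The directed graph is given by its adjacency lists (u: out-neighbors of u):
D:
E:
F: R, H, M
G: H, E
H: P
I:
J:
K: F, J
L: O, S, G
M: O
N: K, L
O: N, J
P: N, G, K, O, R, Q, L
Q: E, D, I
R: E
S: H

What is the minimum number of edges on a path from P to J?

Level 0: P
Level 1: G, K, L, N, O, Q, R
Level 2: D, E, F, H, I, J, S
Level 3: M
J first appears at level 2.

2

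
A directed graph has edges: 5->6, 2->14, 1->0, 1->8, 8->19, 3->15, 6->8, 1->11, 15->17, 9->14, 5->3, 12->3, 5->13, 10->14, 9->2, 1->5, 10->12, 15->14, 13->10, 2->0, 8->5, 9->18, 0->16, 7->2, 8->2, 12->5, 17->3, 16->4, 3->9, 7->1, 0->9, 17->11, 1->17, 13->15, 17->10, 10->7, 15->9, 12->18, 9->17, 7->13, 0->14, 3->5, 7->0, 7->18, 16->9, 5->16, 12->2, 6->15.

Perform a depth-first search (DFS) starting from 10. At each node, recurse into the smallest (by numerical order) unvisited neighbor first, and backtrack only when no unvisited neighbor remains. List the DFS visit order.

10 7 0 9 2 14 17 3 5 6 8 19 15 13 16 4 11 18 1 12

Visit 10
10 → 7
7 → 0
0 → 9
9 → 2
2 → 14
9 → 17
17 → 3
3 → 5
5 → 6
6 → 8
8 → 19
6 → 15
5 → 13
5 → 16
16 → 4
17 → 11
9 → 18
7 → 1
10 → 12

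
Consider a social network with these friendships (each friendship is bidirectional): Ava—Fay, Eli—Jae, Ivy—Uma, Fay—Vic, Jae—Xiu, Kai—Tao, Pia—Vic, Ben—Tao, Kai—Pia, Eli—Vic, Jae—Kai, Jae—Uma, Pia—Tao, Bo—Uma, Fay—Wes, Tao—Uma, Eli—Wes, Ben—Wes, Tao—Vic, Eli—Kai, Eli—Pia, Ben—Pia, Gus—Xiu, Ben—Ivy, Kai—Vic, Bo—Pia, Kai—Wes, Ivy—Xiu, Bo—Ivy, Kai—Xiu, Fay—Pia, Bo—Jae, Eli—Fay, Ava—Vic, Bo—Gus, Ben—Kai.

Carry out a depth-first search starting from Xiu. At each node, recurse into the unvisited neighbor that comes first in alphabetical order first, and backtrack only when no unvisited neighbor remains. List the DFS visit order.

Visit Xiu
Xiu → Gus
Gus → Bo
Bo → Ivy
Ivy → Ben
Ben → Kai
Kai → Eli
Eli → Fay
Fay → Ava
Ava → Vic
Vic → Pia
Pia → Tao
Tao → Uma
Uma → Jae
Fay → Wes

Xiu, Gus, Bo, Ivy, Ben, Kai, Eli, Fay, Ava, Vic, Pia, Tao, Uma, Jae, Wes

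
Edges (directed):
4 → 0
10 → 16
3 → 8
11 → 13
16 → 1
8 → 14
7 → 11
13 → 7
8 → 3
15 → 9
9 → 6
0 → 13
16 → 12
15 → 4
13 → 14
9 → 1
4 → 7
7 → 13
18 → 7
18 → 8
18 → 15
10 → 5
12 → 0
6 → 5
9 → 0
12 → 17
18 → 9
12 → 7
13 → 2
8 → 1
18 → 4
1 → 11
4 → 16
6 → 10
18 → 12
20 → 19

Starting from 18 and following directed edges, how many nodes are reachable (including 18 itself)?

19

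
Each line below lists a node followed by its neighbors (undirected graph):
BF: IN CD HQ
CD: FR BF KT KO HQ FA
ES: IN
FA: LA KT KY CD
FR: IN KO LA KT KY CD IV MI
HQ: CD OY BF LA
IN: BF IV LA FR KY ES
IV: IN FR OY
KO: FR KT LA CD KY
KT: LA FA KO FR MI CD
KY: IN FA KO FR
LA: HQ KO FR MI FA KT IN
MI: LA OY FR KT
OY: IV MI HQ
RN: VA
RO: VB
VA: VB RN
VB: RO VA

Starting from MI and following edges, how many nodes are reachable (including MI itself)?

BFS from MI visits: MI, LA, OY, FR, KT, HQ, KO, FA, IN, IV, KY, CD, BF, ES
Reachable nodes: 14 of 18 total.

14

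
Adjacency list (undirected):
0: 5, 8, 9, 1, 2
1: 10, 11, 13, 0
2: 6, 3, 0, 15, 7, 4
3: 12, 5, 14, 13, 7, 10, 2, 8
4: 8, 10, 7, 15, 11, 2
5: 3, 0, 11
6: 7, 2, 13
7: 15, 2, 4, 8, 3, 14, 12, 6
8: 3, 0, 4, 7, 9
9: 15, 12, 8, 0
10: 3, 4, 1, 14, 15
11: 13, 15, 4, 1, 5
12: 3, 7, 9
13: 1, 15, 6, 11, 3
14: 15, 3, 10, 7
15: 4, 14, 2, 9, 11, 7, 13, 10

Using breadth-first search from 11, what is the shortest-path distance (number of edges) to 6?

Level 0: 11
Level 1: 1, 4, 5, 13, 15
Level 2: 0, 2, 3, 6, 7, 8, 9, 10, 14
Level 3: 12
6 first appears at level 2.

2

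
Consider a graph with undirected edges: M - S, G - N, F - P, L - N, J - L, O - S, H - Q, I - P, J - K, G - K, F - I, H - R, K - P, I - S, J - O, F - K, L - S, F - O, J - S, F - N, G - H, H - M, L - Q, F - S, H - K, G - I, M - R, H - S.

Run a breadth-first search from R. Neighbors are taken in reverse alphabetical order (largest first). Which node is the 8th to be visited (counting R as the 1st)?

Visit R; enqueue M, H → queue [M, H]
Visit M; enqueue S → queue [H, S]
Visit H; enqueue Q, K, G → queue [S, Q, K, G]
Visit S; enqueue O, L, J, I, F → queue [Q, K, G, O, L, J, I, F]
Visit Q → queue [K, G, O, L, J, I, F]
Visit K; enqueue P → queue [G, O, L, J, I, F, P]
Visit G; enqueue N → queue [O, L, J, I, F, P, N]
Visit O → queue [L, J, I, F, P, N]
Visit L → queue [J, I, F, P, N]
Visit J → queue [I, F, P, N]
Visit I → queue [F, P, N]
Visit F → queue [P, N]
Visit P → queue [N]
Visit N → queue []

Visit order: R, M, H, S, Q, K, G, O, L, J, I, F, P, N

O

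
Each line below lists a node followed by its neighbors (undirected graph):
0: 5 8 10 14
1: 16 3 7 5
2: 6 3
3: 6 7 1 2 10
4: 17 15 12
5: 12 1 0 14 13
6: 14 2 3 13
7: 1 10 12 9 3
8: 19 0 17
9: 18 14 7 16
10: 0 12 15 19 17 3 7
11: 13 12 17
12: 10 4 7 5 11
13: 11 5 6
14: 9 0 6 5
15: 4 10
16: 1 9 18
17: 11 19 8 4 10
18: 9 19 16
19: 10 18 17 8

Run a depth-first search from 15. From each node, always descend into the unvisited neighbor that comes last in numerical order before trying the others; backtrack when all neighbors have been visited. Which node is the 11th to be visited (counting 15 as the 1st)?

17

Visit 15
15 → 10
10 → 19
19 → 18
18 → 16
16 → 9
9 → 14
14 → 6
6 → 13
13 → 11
11 → 17
17 → 8
8 → 0
0 → 5
5 → 12
12 → 7
7 → 3
3 → 2
3 → 1
12 → 4

Visit order: 15, 10, 19, 18, 16, 9, 14, 6, 13, 11, 17, 8, 0, 5, 12, 7, 3, 2, 1, 4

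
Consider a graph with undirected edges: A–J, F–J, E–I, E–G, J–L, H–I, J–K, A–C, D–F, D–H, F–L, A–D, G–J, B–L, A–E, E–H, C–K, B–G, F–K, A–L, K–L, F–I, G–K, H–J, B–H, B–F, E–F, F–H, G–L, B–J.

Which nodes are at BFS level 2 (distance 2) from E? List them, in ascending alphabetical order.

Level 0: E
Level 1: A, F, G, H, I
Level 2: B, C, D, J, K, L

B, C, D, J, K, L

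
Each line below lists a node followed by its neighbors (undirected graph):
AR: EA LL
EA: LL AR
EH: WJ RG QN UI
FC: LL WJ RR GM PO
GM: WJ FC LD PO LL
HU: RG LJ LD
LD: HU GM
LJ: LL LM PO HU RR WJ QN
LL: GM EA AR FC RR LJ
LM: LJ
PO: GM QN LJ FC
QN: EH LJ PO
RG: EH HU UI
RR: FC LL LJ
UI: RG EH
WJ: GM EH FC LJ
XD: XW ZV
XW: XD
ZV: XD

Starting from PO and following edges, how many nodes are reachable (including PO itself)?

16

BFS from PO visits: PO, QN, LJ, GM, FC, EH, WJ, RR, LM, LL, HU, LD, UI, RG, EA, AR
Reachable nodes: 16 of 19 total.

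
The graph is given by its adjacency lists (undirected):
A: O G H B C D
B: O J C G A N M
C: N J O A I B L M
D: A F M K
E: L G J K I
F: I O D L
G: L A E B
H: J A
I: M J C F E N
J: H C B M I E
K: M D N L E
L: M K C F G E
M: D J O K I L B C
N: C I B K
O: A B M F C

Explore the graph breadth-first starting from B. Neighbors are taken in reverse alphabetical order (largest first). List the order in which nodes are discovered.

B → O → N → M → J → G → C → A → F → K → I → L → D → H → E

Visit B; enqueue O, N, M, J, G, C, A → queue [O, N, M, J, G, C, A]
Visit O; enqueue F → queue [N, M, J, G, C, A, F]
Visit N; enqueue K, I → queue [M, J, G, C, A, F, K, I]
Visit M; enqueue L, D → queue [J, G, C, A, F, K, I, L, D]
Visit J; enqueue H, E → queue [G, C, A, F, K, I, L, D, H, E]
Visit G → queue [C, A, F, K, I, L, D, H, E]
Visit C → queue [A, F, K, I, L, D, H, E]
Visit A → queue [F, K, I, L, D, H, E]
Visit F → queue [K, I, L, D, H, E]
Visit K → queue [I, L, D, H, E]
Visit I → queue [L, D, H, E]
Visit L → queue [D, H, E]
Visit D → queue [H, E]
Visit H → queue [E]
Visit E → queue []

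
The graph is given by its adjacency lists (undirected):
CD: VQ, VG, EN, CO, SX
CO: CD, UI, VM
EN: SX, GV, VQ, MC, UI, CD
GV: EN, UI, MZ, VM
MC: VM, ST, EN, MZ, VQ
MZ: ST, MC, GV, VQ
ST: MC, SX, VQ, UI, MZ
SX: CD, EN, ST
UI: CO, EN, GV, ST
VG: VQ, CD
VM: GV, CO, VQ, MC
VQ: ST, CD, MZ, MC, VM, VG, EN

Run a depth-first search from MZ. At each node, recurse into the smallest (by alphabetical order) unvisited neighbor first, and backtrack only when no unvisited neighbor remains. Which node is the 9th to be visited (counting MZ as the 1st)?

VM

Visit MZ
MZ → GV
GV → EN
EN → CD
CD → CO
CO → UI
UI → ST
ST → MC
MC → VM
VM → VQ
VQ → VG
ST → SX

Visit order: MZ, GV, EN, CD, CO, UI, ST, MC, VM, VQ, VG, SX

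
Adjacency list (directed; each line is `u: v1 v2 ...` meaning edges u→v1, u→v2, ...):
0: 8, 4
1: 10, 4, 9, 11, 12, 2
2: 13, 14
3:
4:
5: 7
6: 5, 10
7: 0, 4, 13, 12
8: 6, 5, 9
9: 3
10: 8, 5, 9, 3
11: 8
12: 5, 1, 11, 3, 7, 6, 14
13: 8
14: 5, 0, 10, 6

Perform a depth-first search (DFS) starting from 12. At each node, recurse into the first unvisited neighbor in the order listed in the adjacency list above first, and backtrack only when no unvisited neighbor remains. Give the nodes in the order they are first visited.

12, 5, 7, 0, 8, 6, 10, 9, 3, 4, 13, 1, 11, 2, 14

Visit 12
12 → 5
5 → 7
7 → 0
0 → 8
8 → 6
6 → 10
10 → 9
9 → 3
0 → 4
7 → 13
12 → 1
1 → 11
1 → 2
2 → 14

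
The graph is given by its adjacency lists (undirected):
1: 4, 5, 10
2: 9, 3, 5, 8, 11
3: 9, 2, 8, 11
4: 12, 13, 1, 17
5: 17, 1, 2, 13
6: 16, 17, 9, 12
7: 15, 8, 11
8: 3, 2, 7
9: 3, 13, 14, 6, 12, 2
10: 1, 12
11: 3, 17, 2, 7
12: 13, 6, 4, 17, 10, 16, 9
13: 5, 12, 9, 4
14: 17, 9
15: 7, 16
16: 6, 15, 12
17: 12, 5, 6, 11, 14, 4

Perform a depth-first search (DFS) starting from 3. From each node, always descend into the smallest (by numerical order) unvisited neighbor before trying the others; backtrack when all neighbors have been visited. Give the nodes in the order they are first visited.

Visit 3
3 → 2
2 → 5
5 → 1
1 → 4
4 → 12
12 → 6
6 → 9
9 → 13
9 → 14
14 → 17
17 → 11
11 → 7
7 → 8
7 → 15
15 → 16
12 → 10

3, 2, 5, 1, 4, 12, 6, 9, 13, 14, 17, 11, 7, 8, 15, 16, 10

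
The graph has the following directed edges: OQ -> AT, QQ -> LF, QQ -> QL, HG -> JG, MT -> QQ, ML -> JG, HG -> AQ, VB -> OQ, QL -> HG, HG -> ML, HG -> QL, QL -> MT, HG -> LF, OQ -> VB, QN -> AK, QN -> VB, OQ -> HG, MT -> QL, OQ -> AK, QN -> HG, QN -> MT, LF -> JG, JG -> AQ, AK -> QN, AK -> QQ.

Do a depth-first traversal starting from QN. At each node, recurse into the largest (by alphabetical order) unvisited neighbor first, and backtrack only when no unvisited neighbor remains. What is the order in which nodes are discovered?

QN -> VB -> OQ -> HG -> QL -> MT -> QQ -> LF -> JG -> AQ -> ML -> AT -> AK

Visit QN
QN → VB
VB → OQ
OQ → HG
HG → QL
QL → MT
MT → QQ
QQ → LF
LF → JG
JG → AQ
HG → ML
OQ → AT
OQ → AK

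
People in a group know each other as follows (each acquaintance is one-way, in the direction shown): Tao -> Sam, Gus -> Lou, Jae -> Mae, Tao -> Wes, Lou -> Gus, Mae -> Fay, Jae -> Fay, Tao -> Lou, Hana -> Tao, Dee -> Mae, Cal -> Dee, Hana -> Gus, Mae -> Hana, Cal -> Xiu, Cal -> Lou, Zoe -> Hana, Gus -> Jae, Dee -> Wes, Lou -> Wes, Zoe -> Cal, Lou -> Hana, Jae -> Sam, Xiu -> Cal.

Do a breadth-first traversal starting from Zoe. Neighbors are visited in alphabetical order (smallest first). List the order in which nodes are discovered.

Zoe -> Cal -> Hana -> Dee -> Lou -> Xiu -> Gus -> Tao -> Mae -> Wes -> Jae -> Sam -> Fay

Visit Zoe; enqueue Cal, Hana → queue [Cal, Hana]
Visit Cal; enqueue Dee, Lou, Xiu → queue [Hana, Dee, Lou, Xiu]
Visit Hana; enqueue Gus, Tao → queue [Dee, Lou, Xiu, Gus, Tao]
Visit Dee; enqueue Mae, Wes → queue [Lou, Xiu, Gus, Tao, Mae, Wes]
Visit Lou → queue [Xiu, Gus, Tao, Mae, Wes]
Visit Xiu → queue [Gus, Tao, Mae, Wes]
Visit Gus; enqueue Jae → queue [Tao, Mae, Wes, Jae]
Visit Tao; enqueue Sam → queue [Mae, Wes, Jae, Sam]
Visit Mae; enqueue Fay → queue [Wes, Jae, Sam, Fay]
Visit Wes → queue [Jae, Sam, Fay]
Visit Jae → queue [Sam, Fay]
Visit Sam → queue [Fay]
Visit Fay → queue []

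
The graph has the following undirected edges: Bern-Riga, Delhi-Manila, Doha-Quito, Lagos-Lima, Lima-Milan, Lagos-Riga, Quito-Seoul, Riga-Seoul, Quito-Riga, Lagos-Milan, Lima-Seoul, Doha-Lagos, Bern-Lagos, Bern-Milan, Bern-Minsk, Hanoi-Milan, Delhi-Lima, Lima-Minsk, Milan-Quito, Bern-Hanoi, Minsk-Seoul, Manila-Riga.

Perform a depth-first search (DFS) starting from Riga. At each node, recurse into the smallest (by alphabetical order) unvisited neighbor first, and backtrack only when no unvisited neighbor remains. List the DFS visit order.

Riga Bern Hanoi Milan Lagos Doha Quito Seoul Lima Delhi Manila Minsk

Visit Riga
Riga → Bern
Bern → Hanoi
Hanoi → Milan
Milan → Lagos
Lagos → Doha
Doha → Quito
Quito → Seoul
Seoul → Lima
Lima → Delhi
Delhi → Manila
Lima → Minsk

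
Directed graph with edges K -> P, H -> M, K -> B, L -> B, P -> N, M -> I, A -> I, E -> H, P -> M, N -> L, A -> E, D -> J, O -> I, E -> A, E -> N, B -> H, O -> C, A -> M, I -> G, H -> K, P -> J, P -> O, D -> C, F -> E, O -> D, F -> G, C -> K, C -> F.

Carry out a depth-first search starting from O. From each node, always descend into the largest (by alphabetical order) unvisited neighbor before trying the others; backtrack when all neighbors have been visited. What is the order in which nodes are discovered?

Visit O
O → I
I → G
O → D
D → J
D → C
C → K
K → P
P → N
N → L
L → B
B → H
H → M
C → F
F → E
E → A

O, I, G, D, J, C, K, P, N, L, B, H, M, F, E, A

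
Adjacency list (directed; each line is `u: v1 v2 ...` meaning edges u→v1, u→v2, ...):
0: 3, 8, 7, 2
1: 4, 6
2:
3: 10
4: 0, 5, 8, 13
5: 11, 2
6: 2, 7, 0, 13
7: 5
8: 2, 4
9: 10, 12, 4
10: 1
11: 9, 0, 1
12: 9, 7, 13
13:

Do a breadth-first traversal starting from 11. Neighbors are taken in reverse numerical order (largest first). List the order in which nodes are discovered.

Visit 11; enqueue 9, 1, 0 → queue [9, 1, 0]
Visit 9; enqueue 12, 10, 4 → queue [1, 0, 12, 10, 4]
Visit 1; enqueue 6 → queue [0, 12, 10, 4, 6]
Visit 0; enqueue 8, 7, 3, 2 → queue [12, 10, 4, 6, 8, 7, 3, 2]
Visit 12; enqueue 13 → queue [10, 4, 6, 8, 7, 3, 2, 13]
Visit 10 → queue [4, 6, 8, 7, 3, 2, 13]
Visit 4; enqueue 5 → queue [6, 8, 7, 3, 2, 13, 5]
Visit 6 → queue [8, 7, 3, 2, 13, 5]
Visit 8 → queue [7, 3, 2, 13, 5]
Visit 7 → queue [3, 2, 13, 5]
Visit 3 → queue [2, 13, 5]
Visit 2 → queue [13, 5]
Visit 13 → queue [5]
Visit 5 → queue []

11 -> 9 -> 1 -> 0 -> 12 -> 10 -> 4 -> 6 -> 8 -> 7 -> 3 -> 2 -> 13 -> 5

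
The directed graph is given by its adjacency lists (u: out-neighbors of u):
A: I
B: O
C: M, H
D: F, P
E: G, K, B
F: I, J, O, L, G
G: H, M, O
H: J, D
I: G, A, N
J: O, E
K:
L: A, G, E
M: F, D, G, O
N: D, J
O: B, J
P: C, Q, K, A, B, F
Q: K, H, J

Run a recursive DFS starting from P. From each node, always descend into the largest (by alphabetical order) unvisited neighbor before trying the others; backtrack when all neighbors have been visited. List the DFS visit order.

P, Q, K, J, O, B, E, G, M, F, L, A, I, N, D, H, C

Visit P
P → Q
Q → K
Q → J
J → O
O → B
J → E
E → G
G → M
M → F
F → L
L → A
A → I
I → N
N → D
G → H
P → C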